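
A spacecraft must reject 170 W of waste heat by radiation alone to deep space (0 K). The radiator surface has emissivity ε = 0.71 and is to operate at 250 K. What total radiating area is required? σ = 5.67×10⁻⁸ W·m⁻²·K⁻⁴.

P = εσA T⁴ ⇒ A = P/(εσT⁴).
T⁴ = 3.906×10⁹ K⁴.
A = 170/(0.71 × 5.67×10⁻⁸ × 3.906×10⁹).

A ≈ 1.08 m²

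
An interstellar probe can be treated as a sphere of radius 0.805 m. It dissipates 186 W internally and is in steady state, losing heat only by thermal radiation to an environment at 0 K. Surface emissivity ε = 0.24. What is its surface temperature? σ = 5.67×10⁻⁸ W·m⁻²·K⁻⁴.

Steady state: internal power = radiated power, P = εσA T⁴.
Radiating area A = 4πr² = 8.143 m².
T⁴ = P/(εσA) = 186/(0.24·5.67×10⁻⁸·8.143) = 1.678×10⁹ K⁴.
T = (1.678×10⁹)^(1/4).

T ≈ 202 K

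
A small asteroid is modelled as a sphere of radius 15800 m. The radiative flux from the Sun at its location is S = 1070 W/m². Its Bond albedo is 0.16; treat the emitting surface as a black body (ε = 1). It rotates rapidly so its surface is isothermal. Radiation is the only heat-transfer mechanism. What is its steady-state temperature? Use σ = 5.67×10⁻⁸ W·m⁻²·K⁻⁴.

T ≈ 251 K

At equilibrium, absorbed power = emitted power.
Absorbing cross-section = πr² = 7.843×10⁸ m²; emitting surface = 4πr² = 3.137×10⁹ m² (ratio 4).
(1−a)S·A_cross = εσ·A_surf·T⁴  ⇒  T⁴ = (1−a)S/(4σ).
T⁴ = 0.840·1070/(4·5.67×10⁻⁸) = 3.963×10⁹ K⁴.
T = (3.963×10⁹)^(1/4).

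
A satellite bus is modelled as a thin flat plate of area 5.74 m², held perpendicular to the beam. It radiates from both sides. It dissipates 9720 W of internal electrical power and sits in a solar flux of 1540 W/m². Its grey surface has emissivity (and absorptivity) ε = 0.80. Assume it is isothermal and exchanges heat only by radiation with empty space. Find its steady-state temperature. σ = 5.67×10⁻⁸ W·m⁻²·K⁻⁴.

T ≈ 424 K

At steady state, absorbed solar power + internal power = radiated power.
Absorbed: α·S·A_cross = 0.80·1540·5.740 = 7072 W (cross-section A).
Total input = 7072 + 9720 = 16790 W.
Radiated: εσ·A_surf·T⁴ with A_surf = 2A = 11.48 m².
T⁴ = 16790/(0.80·5.67×10⁻⁸·11.48) = 3.225×10¹⁰ K⁴.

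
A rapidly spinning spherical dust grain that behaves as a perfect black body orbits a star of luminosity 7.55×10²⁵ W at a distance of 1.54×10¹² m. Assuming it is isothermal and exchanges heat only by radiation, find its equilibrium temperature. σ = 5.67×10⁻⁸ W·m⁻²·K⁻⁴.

First find the stellar flux at distance d: S = L/(4πd²) = 7.55×10²⁵/(4π·(1.54×10¹²)²) = 2.533 W/m².
For an isothermal sphere, absorbed (1−a)S·πr² = emitted σ·4πr²·T⁴, so T⁴ = (1−a)S/(4σ).
T⁴ = 1.00·2.533/(4·5.67×10⁻⁸) = 1.117×10⁷ K⁴.

T ≈ 57.8 K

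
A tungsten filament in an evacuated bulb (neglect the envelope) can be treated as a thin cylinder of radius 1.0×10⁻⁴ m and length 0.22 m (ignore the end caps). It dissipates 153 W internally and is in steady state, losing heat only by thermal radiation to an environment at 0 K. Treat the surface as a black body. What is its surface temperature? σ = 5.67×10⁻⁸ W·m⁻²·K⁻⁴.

Steady state: internal power = radiated power, P = εσA T⁴.
Radiating area A = 2πrL = 1.382×10⁻⁴ m².
T⁴ = P/(εσA) = 153/(1.0·5.67×10⁻⁸·1.382×10⁻⁴) = 1.952×10¹³ K⁴.
T = (1.952×10¹³)^(1/4).

T ≈ 2100 K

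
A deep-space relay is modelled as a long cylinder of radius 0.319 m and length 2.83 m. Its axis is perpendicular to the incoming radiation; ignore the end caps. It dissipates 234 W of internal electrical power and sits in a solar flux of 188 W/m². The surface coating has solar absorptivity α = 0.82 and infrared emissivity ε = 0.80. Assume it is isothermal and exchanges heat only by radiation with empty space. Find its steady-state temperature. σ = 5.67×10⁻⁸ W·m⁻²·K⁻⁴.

At steady state, absorbed solar power + internal power = radiated power.
Absorbed: α·S·A_cross = 0.82·188·1.806 = 278.3 W (cross-section 2rL).
Total input = 278.3 + 234 = 512.3 W.
Radiated: εσ·A_surf·T⁴ with A_surf = 2πrL = 5.672 m².
T⁴ = 512.3/(0.80·5.67×10⁻⁸·5.672) = 1.991×10⁹ K⁴.

T ≈ 211 K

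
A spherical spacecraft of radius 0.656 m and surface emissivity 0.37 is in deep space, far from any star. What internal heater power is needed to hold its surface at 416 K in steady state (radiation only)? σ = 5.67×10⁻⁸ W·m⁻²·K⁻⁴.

P = εσ·4πr²·T⁴.
4πr² = 5.408 m²; T⁴ = 2.995×10¹⁰ K⁴.
P = 0.37·5.67×10⁻⁸·5.408·2.995×10¹⁰.

P ≈ 3400 W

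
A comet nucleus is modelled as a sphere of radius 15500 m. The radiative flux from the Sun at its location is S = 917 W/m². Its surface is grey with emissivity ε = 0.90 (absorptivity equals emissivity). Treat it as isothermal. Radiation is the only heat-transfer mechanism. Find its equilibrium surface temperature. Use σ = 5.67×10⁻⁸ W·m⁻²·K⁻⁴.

At equilibrium, absorbed power = emitted power.
Absorbing cross-section = πr² = 7.548×10⁸ m²; emitting surface = 4πr² = 3.019×10⁹ m² (ratio 4).
εS·A_cross = εσ·A_surf·T⁴  ⇒  T⁴ = S/(4σ)   (ε cancels).
T⁴ = 917/(4·5.67×10⁻⁸) = 4.043×10⁹ K⁴.
T = (4.043×10⁹)^(1/4).

T ≈ 252 K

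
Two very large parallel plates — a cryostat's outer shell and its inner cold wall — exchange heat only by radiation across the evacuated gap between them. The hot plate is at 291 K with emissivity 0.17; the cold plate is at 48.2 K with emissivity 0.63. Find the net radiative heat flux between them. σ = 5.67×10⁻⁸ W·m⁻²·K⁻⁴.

For two infinite grey parallel plates, q = σ(T₁⁴ − T₂⁴)/(1/ε₁ + 1/ε₂ − 1).
T₁⁴ − T₂⁴ = 7.171×10⁹ − 5.397×10⁶ = 7.165×10⁹ K⁴.
1/ε₁ + 1/ε₂ − 1 = 5.882 + 1.587 − 1 = 6.470.
q = 5.67×10⁻⁸ × 7.165×10⁹ / 6.470.

q ≈ 62.8 W/m²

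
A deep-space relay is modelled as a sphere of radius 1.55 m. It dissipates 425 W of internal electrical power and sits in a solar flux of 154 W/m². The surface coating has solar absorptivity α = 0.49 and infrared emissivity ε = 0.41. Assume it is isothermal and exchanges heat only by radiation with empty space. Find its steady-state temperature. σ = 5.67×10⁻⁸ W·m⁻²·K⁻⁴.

At steady state, absorbed solar power + internal power = radiated power.
Absorbed: α·S·A_cross = 0.49·154·7.548 = 569.5 W (cross-section πr²).
Total input = 569.5 + 425 = 994.5 W.
Radiated: εσ·A_surf·T⁴ with A_surf = 4πr² = 30.19 m².
T⁴ = 994.5/(0.41·5.67×10⁻⁸·30.19) = 1.417×10⁹ K⁴.

T ≈ 194 K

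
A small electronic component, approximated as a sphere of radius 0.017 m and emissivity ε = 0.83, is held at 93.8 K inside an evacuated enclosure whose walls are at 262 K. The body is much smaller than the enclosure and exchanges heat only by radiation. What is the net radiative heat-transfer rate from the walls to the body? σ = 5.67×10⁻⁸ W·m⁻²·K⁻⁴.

P_net ≈ 0.792 W

For a small grey body in a large enclosure: P_net = εσA(T_body⁴ − T_wall⁴).
A = 4πr² = 0.003632 m²; T_body⁴ − T_wall⁴ = 7.741×10⁷ − 4.712×10⁹ = -4.635×10⁹ K⁴.
|P_net| = 0.83·5.67×10⁻⁸·0.003632·4.635×10⁹.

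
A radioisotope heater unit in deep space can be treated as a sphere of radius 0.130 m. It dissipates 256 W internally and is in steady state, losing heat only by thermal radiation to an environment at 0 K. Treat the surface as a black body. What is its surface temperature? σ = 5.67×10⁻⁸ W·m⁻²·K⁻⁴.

Steady state: internal power = radiated power, P = εσA T⁴.
Radiating area A = 4πr² = 0.2124 m².
T⁴ = P/(εσA) = 256/(1.0·5.67×10⁻⁸·0.2124) = 2.126×10¹⁰ K⁴.
T = (2.126×10¹⁰)^(1/4).

T ≈ 382 K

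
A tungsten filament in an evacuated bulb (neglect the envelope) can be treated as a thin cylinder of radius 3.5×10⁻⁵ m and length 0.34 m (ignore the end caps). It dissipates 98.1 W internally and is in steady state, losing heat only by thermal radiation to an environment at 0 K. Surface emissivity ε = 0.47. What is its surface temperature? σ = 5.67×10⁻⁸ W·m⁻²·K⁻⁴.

Steady state: internal power = radiated power, P = εσA T⁴.
Radiating area A = 2πrL = 7.477×10⁻⁵ m².
T⁴ = P/(εσA) = 98.1/(0.47·5.67×10⁻⁸·7.477×10⁻⁵) = 4.923×10¹³ K⁴.
T = (4.923×10¹³)^(1/4).

T ≈ 2650 K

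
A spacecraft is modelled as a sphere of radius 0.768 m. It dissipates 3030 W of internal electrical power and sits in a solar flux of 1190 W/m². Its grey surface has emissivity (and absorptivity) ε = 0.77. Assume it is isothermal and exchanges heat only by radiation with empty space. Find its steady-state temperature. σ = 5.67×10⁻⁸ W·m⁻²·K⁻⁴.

T ≈ 348 K

At steady state, absorbed solar power + internal power = radiated power.
Absorbed: α·S·A_cross = 0.77·1190·1.853 = 1698 W (cross-section πr²).
Total input = 1698 + 3030 = 4728 W.
Radiated: εσ·A_surf·T⁴ with A_surf = 4πr² = 7.412 m².
T⁴ = 4728/(0.77·5.67×10⁻⁸·7.412) = 1.461×10¹⁰ K⁴.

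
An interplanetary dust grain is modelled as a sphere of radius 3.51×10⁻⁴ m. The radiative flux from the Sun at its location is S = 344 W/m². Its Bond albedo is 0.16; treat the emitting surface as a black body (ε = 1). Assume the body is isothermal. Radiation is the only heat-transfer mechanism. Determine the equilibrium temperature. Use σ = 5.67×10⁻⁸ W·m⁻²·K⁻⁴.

At equilibrium, absorbed power = emitted power.
Absorbing cross-section = πr² = 3.870×10⁻⁷ m²; emitting surface = 4πr² = 1.548×10⁻⁶ m² (ratio 4).
(1−a)S·A_cross = εσ·A_surf·T⁴  ⇒  T⁴ = (1−a)S/(4σ).
T⁴ = 0.840·344/(4·5.67×10⁻⁸) = 1.274×10⁹ K⁴.
T = (1.274×10⁹)^(1/4).

T ≈ 189 K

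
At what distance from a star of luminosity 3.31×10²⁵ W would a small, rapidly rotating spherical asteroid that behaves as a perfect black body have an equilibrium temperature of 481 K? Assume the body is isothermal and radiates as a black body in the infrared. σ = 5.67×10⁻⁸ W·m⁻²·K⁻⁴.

d ≈ 1.47×10¹⁰ m

For an isothermal black-emitting sphere, (1−a)S·πr² = σ·4πr²·T⁴ ⇒ S = 4σT⁴/(1−a).
S = 4·5.67×10⁻⁸·(481)⁴/1.00 = 12140 W/m².
Flux falls as S = L/(4πd²), so d = √(L/(4πS)) = √(3.31×10²⁵/(4π·12140)).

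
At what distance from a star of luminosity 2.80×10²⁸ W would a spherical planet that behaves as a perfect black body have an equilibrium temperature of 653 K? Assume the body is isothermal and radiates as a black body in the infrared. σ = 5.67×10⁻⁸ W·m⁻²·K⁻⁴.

For an isothermal black-emitting sphere, (1−a)S·πr² = σ·4πr²·T⁴ ⇒ S = 4σT⁴/(1−a).
S = 4·5.67×10⁻⁸·(653)⁴/1.00 = 41240 W/m².
Flux falls as S = L/(4πd²), so d = √(L/(4πS)) = √(2.80×10²⁸/(4π·41240)).

d ≈ 2.32×10¹¹ m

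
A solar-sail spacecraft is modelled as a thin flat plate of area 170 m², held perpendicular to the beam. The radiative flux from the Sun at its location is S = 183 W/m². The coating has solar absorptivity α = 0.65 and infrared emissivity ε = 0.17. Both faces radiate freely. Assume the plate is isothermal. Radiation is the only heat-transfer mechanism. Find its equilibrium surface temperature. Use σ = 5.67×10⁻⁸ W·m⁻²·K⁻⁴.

T ≈ 280 K

At equilibrium, absorbed power = emitted power.
Absorbing cross-section = A = 170.0 m²; emitting surface = 2A = 340.0 m² (ratio 2).
αS·A_cross = εσ·A_surf·T⁴  ⇒  T⁴ = αS/(ε·2σ).
T⁴ = 0.650·183/(0.17·2·5.67×10⁻⁸) = 6.170×10⁹ K⁴.
T = (6.170×10⁹)^(1/4).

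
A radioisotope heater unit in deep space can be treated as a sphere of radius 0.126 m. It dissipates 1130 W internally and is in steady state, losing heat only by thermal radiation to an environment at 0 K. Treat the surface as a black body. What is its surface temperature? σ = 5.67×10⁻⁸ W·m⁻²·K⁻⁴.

Steady state: internal power = radiated power, P = εσA T⁴.
Radiating area A = 4πr² = 0.1995 m².
T⁴ = P/(εσA) = 1130/(1.0·5.67×10⁻⁸·0.1995) = 9.990×10¹⁰ K⁴.
T = (9.990×10¹⁰)^(1/4).

T ≈ 562 K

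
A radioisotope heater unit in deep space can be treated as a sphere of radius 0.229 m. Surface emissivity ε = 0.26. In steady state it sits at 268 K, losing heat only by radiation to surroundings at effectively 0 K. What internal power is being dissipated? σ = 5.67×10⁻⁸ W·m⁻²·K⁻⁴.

Steady state: P = εσA T⁴.
A = 4πr² = 0.6590 m²; T⁴ = (268)⁴ = 5.159×10⁹ K⁴.
P = 0.26 × 5.67×10⁻⁸ × 0.6590 × 5.159×10⁹.

P ≈ 50.1 W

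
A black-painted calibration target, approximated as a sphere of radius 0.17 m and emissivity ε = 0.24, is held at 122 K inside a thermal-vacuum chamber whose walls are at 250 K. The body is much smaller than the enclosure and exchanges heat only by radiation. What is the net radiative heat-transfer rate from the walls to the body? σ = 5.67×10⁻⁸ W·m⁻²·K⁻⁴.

P_net ≈ 18.2 W

For a small grey body in a large enclosure: P_net = εσA(T_body⁴ − T_wall⁴).
A = 4πr² = 0.3632 m²; T_body⁴ − T_wall⁴ = 2.215×10⁸ − 3.906×10⁹ = -3.685×10⁹ K⁴.
|P_net| = 0.24·5.67×10⁻⁸·0.3632·3.685×10⁹.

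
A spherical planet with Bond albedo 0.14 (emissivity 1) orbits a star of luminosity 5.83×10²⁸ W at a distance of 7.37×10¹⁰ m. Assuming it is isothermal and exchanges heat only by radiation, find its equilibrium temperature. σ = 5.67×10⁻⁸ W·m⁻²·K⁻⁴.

T ≈ 1340 K

First find the stellar flux at distance d: S = L/(4πd²) = 5.83×10²⁸/(4π·(7.37×10¹⁰)²) = 8.541×10⁵ W/m².
For an isothermal sphere, absorbed (1−a)S·πr² = emitted σ·4πr²·T⁴, so T⁴ = (1−a)S/(4σ).
T⁴ = 0.860·8.541×10⁵/(4·5.67×10⁻⁸) = 3.239×10¹² K⁴.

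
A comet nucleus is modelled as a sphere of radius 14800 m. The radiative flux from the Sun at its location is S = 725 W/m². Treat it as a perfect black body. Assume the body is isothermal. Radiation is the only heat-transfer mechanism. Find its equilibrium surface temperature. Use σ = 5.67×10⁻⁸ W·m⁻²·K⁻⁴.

T ≈ 238 K

At equilibrium, absorbed power = emitted power.
Absorbing cross-section = πr² = 6.881×10⁸ m²; emitting surface = 4πr² = 2.753×10⁹ m² (ratio 4).
S·A_cross = εσ·A_surf·T⁴  ⇒  T⁴ = S/(4σ).
T⁴ = 1.00·725/(4·5.67×10⁻⁸) = 3.197×10⁹ K⁴.
T = (3.197×10⁹)^(1/4).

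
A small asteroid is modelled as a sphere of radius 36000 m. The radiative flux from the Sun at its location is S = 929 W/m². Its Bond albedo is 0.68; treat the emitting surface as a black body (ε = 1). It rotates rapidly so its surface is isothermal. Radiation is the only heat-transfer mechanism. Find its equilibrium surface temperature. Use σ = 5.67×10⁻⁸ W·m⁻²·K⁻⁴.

T ≈ 190 K

At equilibrium, absorbed power = emitted power.
Absorbing cross-section = πr² = 4.072×10⁹ m²; emitting surface = 4πr² = 1.629×10¹⁰ m² (ratio 4).
(1−a)S·A_cross = εσ·A_surf·T⁴  ⇒  T⁴ = (1−a)S/(4σ).
T⁴ = 0.320·929/(4·5.67×10⁻⁸) = 1.311×10⁹ K⁴.
T = (1.311×10⁹)^(1/4).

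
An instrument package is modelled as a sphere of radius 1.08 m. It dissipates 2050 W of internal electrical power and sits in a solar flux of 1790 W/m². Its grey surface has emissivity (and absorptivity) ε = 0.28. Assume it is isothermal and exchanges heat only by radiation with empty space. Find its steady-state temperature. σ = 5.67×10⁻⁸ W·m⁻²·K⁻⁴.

T ≈ 359 K

At steady state, absorbed solar power + internal power = radiated power.
Absorbed: α·S·A_cross = 0.28·1790·3.664 = 1837 W (cross-section πr²).
Total input = 1837 + 2050 = 3887 W.
Radiated: εσ·A_surf·T⁴ with A_surf = 4πr² = 14.66 m².
T⁴ = 3887/(0.28·5.67×10⁻⁸·14.66) = 1.670×10¹⁰ K⁴.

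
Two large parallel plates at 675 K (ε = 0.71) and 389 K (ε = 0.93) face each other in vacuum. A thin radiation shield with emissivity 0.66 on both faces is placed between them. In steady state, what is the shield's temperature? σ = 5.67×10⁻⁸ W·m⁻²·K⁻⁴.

In steady state the net flux on the hot side equals that on the cold side.
σ(T₁⁴−T_s⁴)/D₁ = σ(T_s⁴−T₂⁴)/D₂, with D₁ = 1/ε₁+1/ε_s−1 = 1.924, D₂ = 1/ε_s+1/ε₂−1 = 1.590.
Solve for T_s⁴: T_s⁴ = (D₂·T₁⁴ + D₁·T₂⁴)/(D₁+D₂) = 1.065×10¹¹ K⁴.

T_s ≈ 571 K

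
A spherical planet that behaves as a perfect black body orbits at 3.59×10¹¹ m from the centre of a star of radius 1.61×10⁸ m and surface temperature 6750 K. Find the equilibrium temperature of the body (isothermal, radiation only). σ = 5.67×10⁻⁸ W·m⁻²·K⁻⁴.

T ≈ 101 K

The star's surface emits σT_*⁴; at distance d the flux is S = σT_*⁴(R_*/d)².
S = 5.67×10⁻⁸·(6750)⁴·(1.61×10⁸/3.59×10¹¹)² = 23.67 W/m².
For an isothermal sphere T⁴ = (1−a)S/(4σ) = 1.044×10⁸ K⁴.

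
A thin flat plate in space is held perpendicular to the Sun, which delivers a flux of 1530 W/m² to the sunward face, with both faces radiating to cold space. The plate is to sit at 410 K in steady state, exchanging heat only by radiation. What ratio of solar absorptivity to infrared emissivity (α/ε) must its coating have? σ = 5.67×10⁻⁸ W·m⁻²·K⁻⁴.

α/ε ≈ 2.09

Balance: αS·A = εσ·2A·T⁴ ⇒ α/ε = 2σT⁴/S.
α/ε = 2·5.67×10⁻⁸·(410)⁴/1530 = 2·5.67×10⁻⁸·2.826×10¹⁰/1530.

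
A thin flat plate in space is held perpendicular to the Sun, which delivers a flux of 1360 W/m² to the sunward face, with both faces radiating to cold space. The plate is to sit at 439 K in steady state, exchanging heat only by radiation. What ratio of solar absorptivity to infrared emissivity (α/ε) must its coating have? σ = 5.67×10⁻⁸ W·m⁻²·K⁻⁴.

α/ε ≈ 3.10

Balance: αS·A = εσ·2A·T⁴ ⇒ α/ε = 2σT⁴/S.
α/ε = 2·5.67×10⁻⁸·(439)⁴/1360 = 2·5.67×10⁻⁸·3.714×10¹⁰/1360.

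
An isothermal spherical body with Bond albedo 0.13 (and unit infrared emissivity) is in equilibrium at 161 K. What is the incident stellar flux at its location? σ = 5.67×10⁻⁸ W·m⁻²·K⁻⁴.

S ≈ 175 W/m²

(1−a)S·πr² = σ·4πr²·T⁴ ⇒ S = 4σT⁴/(1−a).
S = 4·5.67×10⁻⁸·6.719×10⁸/0.870.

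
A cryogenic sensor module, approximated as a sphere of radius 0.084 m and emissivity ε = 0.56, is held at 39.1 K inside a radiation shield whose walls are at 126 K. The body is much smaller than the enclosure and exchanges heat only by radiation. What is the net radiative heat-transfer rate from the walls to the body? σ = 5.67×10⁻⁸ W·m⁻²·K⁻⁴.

For a small grey body in a large enclosure: P_net = εσA(T_body⁴ − T_wall⁴).
A = 4πr² = 0.08867 m²; T_body⁴ − T_wall⁴ = 2.337×10⁶ − 2.520×10⁸ = -2.497×10⁸ K⁴.
|P_net| = 0.56·5.67×10⁻⁸·0.08867·2.497×10⁸.

P_net ≈ 0.703 W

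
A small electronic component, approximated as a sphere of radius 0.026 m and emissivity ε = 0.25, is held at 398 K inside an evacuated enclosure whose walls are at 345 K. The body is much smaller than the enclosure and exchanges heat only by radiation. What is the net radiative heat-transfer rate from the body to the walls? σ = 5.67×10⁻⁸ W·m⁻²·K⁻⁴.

P_net ≈ 1.32 W

For a small grey body in a large enclosure: P_net = εσA(T_body⁴ − T_wall⁴).
A = 4πr² = 0.008495 m²; T_body⁴ − T_wall⁴ = 2.509×10¹⁰ − 1.417×10¹⁰ = 1.092×10¹⁰ K⁴.
|P_net| = 0.25·5.67×10⁻⁸·0.008495·1.092×10¹⁰.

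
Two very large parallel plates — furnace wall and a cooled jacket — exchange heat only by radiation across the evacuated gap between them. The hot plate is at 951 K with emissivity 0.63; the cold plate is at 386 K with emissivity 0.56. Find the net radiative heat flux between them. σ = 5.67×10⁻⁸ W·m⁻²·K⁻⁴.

q ≈ 19000 W/m²

For two infinite grey parallel plates, q = σ(T₁⁴ − T₂⁴)/(1/ε₁ + 1/ε₂ − 1).
T₁⁴ − T₂⁴ = 8.179×10¹¹ − 2.220×10¹⁰ = 7.957×10¹¹ K⁴.
1/ε₁ + 1/ε₂ − 1 = 1.587 + 1.786 − 1 = 2.373.
q = 5.67×10⁻⁸ × 7.957×10¹¹ / 2.373.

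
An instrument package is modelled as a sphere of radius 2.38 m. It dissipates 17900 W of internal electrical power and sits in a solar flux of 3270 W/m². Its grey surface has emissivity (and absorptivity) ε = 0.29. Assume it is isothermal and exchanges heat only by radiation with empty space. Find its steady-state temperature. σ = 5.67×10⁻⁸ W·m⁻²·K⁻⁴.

At steady state, absorbed solar power + internal power = radiated power.
Absorbed: α·S·A_cross = 0.29·3270·17.80 = 16880 W (cross-section πr²).
Total input = 16880 + 17900 = 34780 W.
Radiated: εσ·A_surf·T⁴ with A_surf = 4πr² = 71.18 m².
T⁴ = 34780/(0.29·5.67×10⁻⁸·71.18) = 2.971×10¹⁰ K⁴.

T ≈ 415 K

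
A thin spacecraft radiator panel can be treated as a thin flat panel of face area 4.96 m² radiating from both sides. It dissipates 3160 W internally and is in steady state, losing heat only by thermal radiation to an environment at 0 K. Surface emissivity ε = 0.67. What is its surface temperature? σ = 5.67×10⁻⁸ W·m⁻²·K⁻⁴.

Steady state: internal power = radiated power, P = εσA T⁴.
Radiating area A = 2·4.96 = 9.920 m².
T⁴ = P/(εσA) = 3160/(0.67·5.67×10⁻⁸·9.920) = 8.385×10⁹ K⁴.
T = (8.385×10⁹)^(1/4).

T ≈ 303 K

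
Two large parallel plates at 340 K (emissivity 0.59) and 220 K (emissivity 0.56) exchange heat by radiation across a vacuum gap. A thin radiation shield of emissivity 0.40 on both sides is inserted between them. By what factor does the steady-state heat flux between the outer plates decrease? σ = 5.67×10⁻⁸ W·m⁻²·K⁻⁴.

factor ≈ 2.61

Without shield: q₀ = σΔ(T⁴)/(1/ε₁+1/ε₂−1) with denominator 2.481.
With shield the two gaps are in series; the resistances add: (1/ε₁+1/ε_s−1)+(1/ε_s+1/ε₂−1) = 3.195+3.286 = 6.481.
Heat-flux ratio q₀/q = 6.481/2.481.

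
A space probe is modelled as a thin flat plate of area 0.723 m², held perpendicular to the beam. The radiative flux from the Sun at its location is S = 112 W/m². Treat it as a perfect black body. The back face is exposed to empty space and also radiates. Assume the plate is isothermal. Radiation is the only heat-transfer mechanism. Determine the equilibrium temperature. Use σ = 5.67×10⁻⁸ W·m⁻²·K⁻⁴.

T ≈ 177 K

At equilibrium, absorbed power = emitted power.
Absorbing cross-section = A = 0.7230 m²; emitting surface = 2A = 1.446 m² (ratio 2).
S·A_cross = εσ·A_surf·T⁴  ⇒  T⁴ = S/(2σ).
T⁴ = 1.00·112/(2·5.67×10⁻⁸) = 9.877×10⁸ K⁴.
T = (9.877×10⁸)^(1/4).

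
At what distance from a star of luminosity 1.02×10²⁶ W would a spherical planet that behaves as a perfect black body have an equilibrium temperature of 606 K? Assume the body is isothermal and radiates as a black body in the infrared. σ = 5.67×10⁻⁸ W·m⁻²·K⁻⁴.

For an isothermal black-emitting sphere, (1−a)S·πr² = σ·4πr²·T⁴ ⇒ S = 4σT⁴/(1−a).
S = 4·5.67×10⁻⁸·(606)⁴/1.00 = 30590 W/m².
Flux falls as S = L/(4πd²), so d = √(L/(4πS)) = √(1.02×10²⁶/(4π·30590)).

d ≈ 1.63×10¹⁰ m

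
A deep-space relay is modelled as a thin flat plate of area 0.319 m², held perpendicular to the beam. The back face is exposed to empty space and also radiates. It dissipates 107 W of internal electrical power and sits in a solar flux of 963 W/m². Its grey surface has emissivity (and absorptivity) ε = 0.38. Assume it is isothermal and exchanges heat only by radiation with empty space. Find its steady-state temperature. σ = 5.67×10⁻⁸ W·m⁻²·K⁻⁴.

T ≈ 357 K

At steady state, absorbed solar power + internal power = radiated power.
Absorbed: α·S·A_cross = 0.38·963·0.3190 = 116.7 W (cross-section A).
Total input = 116.7 + 107 = 223.7 W.
Radiated: εσ·A_surf·T⁴ with A_surf = 2A = 0.6380 m².
T⁴ = 223.7/(0.38·5.67×10⁻⁸·0.6380) = 1.628×10¹⁰ K⁴.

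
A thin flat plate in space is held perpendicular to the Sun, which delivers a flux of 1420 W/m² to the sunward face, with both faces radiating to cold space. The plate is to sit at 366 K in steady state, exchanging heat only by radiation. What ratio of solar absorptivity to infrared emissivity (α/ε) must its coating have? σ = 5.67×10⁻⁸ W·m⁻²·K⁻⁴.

α/ε ≈ 1.43

Balance: αS·A = εσ·2A·T⁴ ⇒ α/ε = 2σT⁴/S.
α/ε = 2·5.67×10⁻⁸·(366)⁴/1420 = 2·5.67×10⁻⁸·1.794×10¹⁰/1420.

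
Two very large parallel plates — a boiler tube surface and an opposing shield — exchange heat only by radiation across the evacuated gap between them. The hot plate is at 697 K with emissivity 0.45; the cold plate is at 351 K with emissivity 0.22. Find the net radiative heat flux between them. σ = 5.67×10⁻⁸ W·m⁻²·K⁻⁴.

For two infinite grey parallel plates, q = σ(T₁⁴ − T₂⁴)/(1/ε₁ + 1/ε₂ − 1).
T₁⁴ − T₂⁴ = 2.360×10¹¹ − 1.518×10¹⁰ = 2.208×10¹¹ K⁴.
1/ε₁ + 1/ε₂ − 1 = 2.222 + 4.545 − 1 = 5.768.
q = 5.67×10⁻⁸ × 2.208×10¹¹ / 5.768.

q ≈ 2170 W/m²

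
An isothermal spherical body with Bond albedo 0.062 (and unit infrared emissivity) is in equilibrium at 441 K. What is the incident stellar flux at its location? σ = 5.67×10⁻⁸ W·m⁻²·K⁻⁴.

(1−a)S·πr² = σ·4πr²·T⁴ ⇒ S = 4σT⁴/(1−a).
S = 4·5.67×10⁻⁸·3.782×10¹⁰/0.938.

S ≈ 9150 W/m²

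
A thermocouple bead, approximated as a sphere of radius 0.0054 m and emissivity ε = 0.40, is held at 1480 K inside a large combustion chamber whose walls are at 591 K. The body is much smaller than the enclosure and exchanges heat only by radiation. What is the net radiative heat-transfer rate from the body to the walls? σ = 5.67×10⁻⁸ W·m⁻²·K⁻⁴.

For a small grey body in a large enclosure: P_net = εσA(T_body⁴ − T_wall⁴).
A = 4πr² = 3.664×10⁻⁴ m²; T_body⁴ − T_wall⁴ = 4.798×10¹² − 1.220×10¹¹ = 4.676×10¹² K⁴.
|P_net| = 0.40·5.67×10⁻⁸·3.664×10⁻⁴·4.676×10¹².

P_net ≈ 38.9 W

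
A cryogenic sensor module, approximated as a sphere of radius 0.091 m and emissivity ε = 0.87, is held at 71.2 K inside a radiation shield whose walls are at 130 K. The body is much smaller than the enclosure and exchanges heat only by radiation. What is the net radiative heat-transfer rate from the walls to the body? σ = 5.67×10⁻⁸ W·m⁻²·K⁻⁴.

For a small grey body in a large enclosure: P_net = εσA(T_body⁴ − T_wall⁴).
A = 4πr² = 0.1041 m²; T_body⁴ − T_wall⁴ = 2.570×10⁷ − 2.856×10⁸ = -2.599×10⁸ K⁴.
|P_net| = 0.87·5.67×10⁻⁸·0.1041·2.599×10⁸.

P_net ≈ 1.33 W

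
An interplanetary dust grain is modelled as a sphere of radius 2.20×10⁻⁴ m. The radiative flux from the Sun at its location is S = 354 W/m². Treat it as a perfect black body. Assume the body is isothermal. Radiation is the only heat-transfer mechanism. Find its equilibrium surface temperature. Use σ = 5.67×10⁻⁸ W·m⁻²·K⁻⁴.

At equilibrium, absorbed power = emitted power.
Absorbing cross-section = πr² = 1.521×10⁻⁷ m²; emitting surface = 4πr² = 6.082×10⁻⁷ m² (ratio 4).
S·A_cross = εσ·A_surf·T⁴  ⇒  T⁴ = S/(4σ).
T⁴ = 1.00·354/(4·5.67×10⁻⁸) = 1.561×10⁹ K⁴.
T = (1.561×10⁹)^(1/4).

T ≈ 199 K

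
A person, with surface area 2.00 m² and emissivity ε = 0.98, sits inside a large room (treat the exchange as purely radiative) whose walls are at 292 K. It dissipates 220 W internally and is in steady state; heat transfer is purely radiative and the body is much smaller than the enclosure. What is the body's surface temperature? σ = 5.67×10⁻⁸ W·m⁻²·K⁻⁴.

T ≈ 310 K

For a small grey body in a large enclosure, net radiated power = εσA(T⁴ − T_w⁴).
Steady state: P = εσA(T⁴ − T_w⁴) with A = 2.00 m².
T⁴ = P/(εσA) + T_w⁴ = 220/(0.98·5.67×10⁻⁸·2.000) + (292)⁴
    = 1.980×10⁹ + 7.270×10⁹ = 9.250×10⁹ K⁴.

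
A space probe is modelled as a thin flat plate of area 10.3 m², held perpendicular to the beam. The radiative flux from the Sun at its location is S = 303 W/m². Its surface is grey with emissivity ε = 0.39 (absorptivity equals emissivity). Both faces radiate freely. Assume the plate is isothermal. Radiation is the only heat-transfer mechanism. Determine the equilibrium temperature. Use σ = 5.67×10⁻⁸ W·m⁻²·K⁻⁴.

At equilibrium, absorbed power = emitted power.
Absorbing cross-section = A = 10.30 m²; emitting surface = 2A = 20.60 m² (ratio 2).
εS·A_cross = εσ·A_surf·T⁴  ⇒  T⁴ = S/(2σ)   (ε cancels).
T⁴ = 303/(2·5.67×10⁻⁸) = 2.672×10⁹ K⁴.
T = (2.672×10⁹)^(1/4).

T ≈ 227 K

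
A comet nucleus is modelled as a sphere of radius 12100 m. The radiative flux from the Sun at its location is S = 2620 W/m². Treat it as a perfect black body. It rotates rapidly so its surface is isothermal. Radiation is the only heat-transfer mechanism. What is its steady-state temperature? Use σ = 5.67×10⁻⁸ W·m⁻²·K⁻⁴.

T ≈ 328 K

At equilibrium, absorbed power = emitted power.
Absorbing cross-section = πr² = 4.600×10⁸ m²; emitting surface = 4πr² = 1.840×10⁹ m² (ratio 4).
S·A_cross = εσ·A_surf·T⁴  ⇒  T⁴ = S/(4σ).
T⁴ = 1.00·2620/(4·5.67×10⁻⁸) = 1.155×10¹⁰ K⁴.
T = (1.155×10¹⁰)^(1/4).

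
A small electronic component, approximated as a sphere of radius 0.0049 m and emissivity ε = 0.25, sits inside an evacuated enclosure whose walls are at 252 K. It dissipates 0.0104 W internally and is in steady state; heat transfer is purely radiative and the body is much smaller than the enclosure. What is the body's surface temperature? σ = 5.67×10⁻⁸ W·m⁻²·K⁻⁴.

For a small grey body in a large enclosure, net radiated power = εσA(T⁴ − T_w⁴).
Steady state: P = εσA(T⁴ − T_w⁴) with A = 4πr² = 3.017×10⁻⁴ m².
T⁴ = P/(εσA) + T_w⁴ = 0.0104/(0.25·5.67×10⁻⁸·3.017×10⁻⁴) + (252)⁴
    = 2.432×10⁹ + 4.033×10⁹ = 6.464×10⁹ K⁴.

T ≈ 284 K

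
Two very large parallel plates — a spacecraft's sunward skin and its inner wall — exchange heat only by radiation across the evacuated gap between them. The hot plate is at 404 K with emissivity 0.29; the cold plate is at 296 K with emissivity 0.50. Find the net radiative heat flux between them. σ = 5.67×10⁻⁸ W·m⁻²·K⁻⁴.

q ≈ 242 W/m²

For two infinite grey parallel plates, q = σ(T₁⁴ − T₂⁴)/(1/ε₁ + 1/ε₂ − 1).
T₁⁴ − T₂⁴ = 2.664×10¹⁰ − 7.677×10⁹ = 1.896×10¹⁰ K⁴.
1/ε₁ + 1/ε₂ − 1 = 3.448 + 2.000 − 1 = 4.448.
q = 5.67×10⁻⁸ × 1.896×10¹⁰ / 4.448.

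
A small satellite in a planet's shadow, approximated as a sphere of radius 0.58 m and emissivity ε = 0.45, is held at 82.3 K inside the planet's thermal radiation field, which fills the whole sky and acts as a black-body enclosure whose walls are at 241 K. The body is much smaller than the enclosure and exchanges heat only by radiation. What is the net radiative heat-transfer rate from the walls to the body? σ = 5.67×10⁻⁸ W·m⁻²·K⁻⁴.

P_net ≈ 359 W

For a small grey body in a large enclosure: P_net = εσA(T_body⁴ − T_wall⁴).
A = 4πr² = 4.227 m²; T_body⁴ − T_wall⁴ = 4.588×10⁷ − 3.373×10⁹ = -3.328×10⁹ K⁴.
|P_net| = 0.45·5.67×10⁻⁸·4.227·3.328×10⁹.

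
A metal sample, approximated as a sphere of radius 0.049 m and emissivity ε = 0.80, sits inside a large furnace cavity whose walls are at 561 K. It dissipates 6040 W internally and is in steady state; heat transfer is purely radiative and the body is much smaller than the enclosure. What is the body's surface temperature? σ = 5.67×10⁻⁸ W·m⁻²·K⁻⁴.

For a small grey body in a large enclosure, net radiated power = εσA(T⁴ − T_w⁴).
Steady state: P = εσA(T⁴ − T_w⁴) with A = 4πr² = 0.03017 m².
T⁴ = P/(εσA) + T_w⁴ = 6040/(0.80·5.67×10⁻⁸·0.03017) + (561)⁴
    = 4.413×10¹² + 9.905×10¹⁰ = 4.512×10¹² K⁴.

T ≈ 1460 K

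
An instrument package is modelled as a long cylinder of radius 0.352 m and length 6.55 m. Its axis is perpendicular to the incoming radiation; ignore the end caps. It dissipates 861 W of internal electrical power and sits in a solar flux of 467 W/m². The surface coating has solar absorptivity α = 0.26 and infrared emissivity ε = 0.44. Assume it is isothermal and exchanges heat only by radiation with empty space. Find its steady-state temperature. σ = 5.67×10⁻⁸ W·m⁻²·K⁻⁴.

At steady state, absorbed solar power + internal power = radiated power.
Absorbed: α·S·A_cross = 0.26·467·4.611 = 559.9 W (cross-section 2rL).
Total input = 559.9 + 861 = 1421 W.
Radiated: εσ·A_surf·T⁴ with A_surf = 2πrL = 14.49 m².
T⁴ = 1421/(0.44·5.67×10⁻⁸·14.49) = 3.932×10⁹ K⁴.

T ≈ 250 K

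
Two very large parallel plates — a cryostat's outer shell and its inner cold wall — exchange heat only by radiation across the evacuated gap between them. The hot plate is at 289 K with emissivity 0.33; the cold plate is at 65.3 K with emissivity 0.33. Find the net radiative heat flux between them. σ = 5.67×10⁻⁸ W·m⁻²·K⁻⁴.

For two infinite grey parallel plates, q = σ(T₁⁴ − T₂⁴)/(1/ε₁ + 1/ε₂ − 1).
T₁⁴ − T₂⁴ = 6.976×10⁹ − 1.818×10⁷ = 6.958×10⁹ K⁴.
1/ε₁ + 1/ε₂ − 1 = 3.030 + 3.030 − 1 = 5.061.
q = 5.67×10⁻⁸ × 6.958×10⁹ / 5.061.

q ≈ 78.0 W/m²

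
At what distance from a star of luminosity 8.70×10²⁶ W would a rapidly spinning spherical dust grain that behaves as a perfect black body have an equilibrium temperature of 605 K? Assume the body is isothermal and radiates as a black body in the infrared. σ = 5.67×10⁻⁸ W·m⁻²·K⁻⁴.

For an isothermal black-emitting sphere, (1−a)S·πr² = σ·4πr²·T⁴ ⇒ S = 4σT⁴/(1−a).
S = 4·5.67×10⁻⁸·(605)⁴/1.00 = 30390 W/m².
Flux falls as S = L/(4πd²), so d = √(L/(4πS)) = √(8.70×10²⁶/(4π·30390)).

d ≈ 4.77×10¹⁰ m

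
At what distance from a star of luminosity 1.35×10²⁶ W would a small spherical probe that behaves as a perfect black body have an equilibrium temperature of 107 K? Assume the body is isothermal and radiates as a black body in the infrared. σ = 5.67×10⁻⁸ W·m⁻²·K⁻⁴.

For an isothermal black-emitting sphere, (1−a)S·πr² = σ·4πr²·T⁴ ⇒ S = 4σT⁴/(1−a).
S = 4·5.67×10⁻⁸·(107)⁴/1.00 = 29.73 W/m².
Flux falls as S = L/(4πd²), so d = √(L/(4πS)) = √(1.35×10²⁶/(4π·29.73)).

d ≈ 6.01×10¹¹ m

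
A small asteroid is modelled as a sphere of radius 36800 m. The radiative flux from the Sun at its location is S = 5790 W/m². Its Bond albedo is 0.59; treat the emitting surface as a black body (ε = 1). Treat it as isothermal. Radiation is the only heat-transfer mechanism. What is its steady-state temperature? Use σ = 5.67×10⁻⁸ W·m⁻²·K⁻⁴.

At equilibrium, absorbed power = emitted power.
Absorbing cross-section = πr² = 4.254×10⁹ m²; emitting surface = 4πr² = 1.702×10¹⁰ m² (ratio 4).
(1−a)S·A_cross = εσ·A_surf·T⁴  ⇒  T⁴ = (1−a)S/(4σ).
T⁴ = 0.410·5790/(4·5.67×10⁻⁸) = 1.047×10¹⁰ K⁴.
T = (1.047×10¹⁰)^(1/4).

T ≈ 320 K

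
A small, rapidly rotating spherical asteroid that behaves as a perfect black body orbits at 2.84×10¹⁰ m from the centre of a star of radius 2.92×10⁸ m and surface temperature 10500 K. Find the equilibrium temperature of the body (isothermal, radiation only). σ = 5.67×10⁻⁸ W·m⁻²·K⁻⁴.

The star's surface emits σT_*⁴; at distance d the flux is S = σT_*⁴(R_*/d)².
S = 5.67×10⁻⁸·(10500)⁴·(2.92×10⁸/2.84×10¹⁰)² = 72860 W/m².
For an isothermal sphere T⁴ = (1−a)S/(4σ) = 3.212×10¹¹ K⁴.

T ≈ 753 K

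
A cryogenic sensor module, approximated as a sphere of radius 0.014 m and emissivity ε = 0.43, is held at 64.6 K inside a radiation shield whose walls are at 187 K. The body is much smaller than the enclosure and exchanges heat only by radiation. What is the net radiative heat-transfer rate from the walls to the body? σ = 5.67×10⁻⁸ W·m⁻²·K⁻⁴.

For a small grey body in a large enclosure: P_net = εσA(T_body⁴ − T_wall⁴).
A = 4πr² = 0.002463 m²; T_body⁴ − T_wall⁴ = 1.742×10⁷ − 1.223×10⁹ = -1.205×10⁹ K⁴.
|P_net| = 0.43·5.67×10⁻⁸·0.002463·1.205×10⁹.

P_net ≈ 0.0724 W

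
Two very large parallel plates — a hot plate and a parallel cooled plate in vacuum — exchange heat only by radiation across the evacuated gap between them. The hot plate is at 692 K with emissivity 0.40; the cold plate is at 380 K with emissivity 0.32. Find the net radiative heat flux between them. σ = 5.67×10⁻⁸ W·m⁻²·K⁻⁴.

For two infinite grey parallel plates, q = σ(T₁⁴ − T₂⁴)/(1/ε₁ + 1/ε₂ − 1).
T₁⁴ − T₂⁴ = 2.293×10¹¹ − 2.085×10¹⁰ = 2.085×10¹¹ K⁴.
1/ε₁ + 1/ε₂ − 1 = 2.500 + 3.125 − 1 = 4.625.
q = 5.67×10⁻⁸ × 2.085×10¹¹ / 4.625.

q ≈ 2560 W/m²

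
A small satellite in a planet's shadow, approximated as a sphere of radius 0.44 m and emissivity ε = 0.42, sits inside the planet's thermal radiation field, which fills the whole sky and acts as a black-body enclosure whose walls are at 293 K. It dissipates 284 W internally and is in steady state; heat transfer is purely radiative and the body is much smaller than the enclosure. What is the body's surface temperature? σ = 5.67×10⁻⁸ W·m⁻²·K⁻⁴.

For a small grey body in a large enclosure, net radiated power = εσA(T⁴ − T_w⁴).
Steady state: P = εσA(T⁴ − T_w⁴) with A = 4πr² = 2.433 m².
T⁴ = P/(εσA) + T_w⁴ = 284/(0.42·5.67×10⁻⁸·2.433) + (293)⁴
    = 4.902×10⁹ + 7.370×10⁹ = 1.227×10¹⁰ K⁴.

T ≈ 333 K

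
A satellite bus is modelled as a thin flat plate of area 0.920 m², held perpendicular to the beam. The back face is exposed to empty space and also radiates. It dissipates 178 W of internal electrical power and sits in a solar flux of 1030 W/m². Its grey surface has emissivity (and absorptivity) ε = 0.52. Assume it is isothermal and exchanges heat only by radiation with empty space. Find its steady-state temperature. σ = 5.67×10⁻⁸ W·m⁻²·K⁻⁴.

T ≈ 333 K

At steady state, absorbed solar power + internal power = radiated power.
Absorbed: α·S·A_cross = 0.52·1030·0.9200 = 492.8 W (cross-section A).
Total input = 492.8 + 178 = 670.8 W.
Radiated: εσ·A_surf·T⁴ with A_surf = 2A = 1.840 m².
T⁴ = 670.8/(0.52·5.67×10⁻⁸·1.840) = 1.236×10¹⁰ K⁴.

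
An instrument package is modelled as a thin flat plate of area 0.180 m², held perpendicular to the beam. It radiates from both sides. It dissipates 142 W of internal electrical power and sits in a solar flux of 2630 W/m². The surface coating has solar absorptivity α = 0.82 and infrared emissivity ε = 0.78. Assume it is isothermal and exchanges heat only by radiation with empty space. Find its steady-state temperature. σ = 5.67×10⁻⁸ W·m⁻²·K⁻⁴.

At steady state, absorbed solar power + internal power = radiated power.
Absorbed: α·S·A_cross = 0.82·2630·0.1800 = 388.2 W (cross-section A).
Total input = 388.2 + 142 = 530.2 W.
Radiated: εσ·A_surf·T⁴ with A_surf = 2A = 0.3600 m².
T⁴ = 530.2/(0.78·5.67×10⁻⁸·0.3600) = 3.330×10¹⁰ K⁴.

T ≈ 427 K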